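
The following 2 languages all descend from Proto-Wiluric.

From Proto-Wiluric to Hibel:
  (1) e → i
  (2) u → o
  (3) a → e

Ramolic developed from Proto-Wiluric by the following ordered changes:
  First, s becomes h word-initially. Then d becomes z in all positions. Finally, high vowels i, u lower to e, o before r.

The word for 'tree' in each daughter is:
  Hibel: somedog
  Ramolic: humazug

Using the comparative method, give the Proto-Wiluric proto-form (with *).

Position 1: Hibel has s, Ramolic has h. Hibel preserves s here (none of its changes turn any other segment into s), so the proto-segment is *s.
Position 6: Hibel has o, Ramolic has u. Ramolic preserves u here (none of its changes turn any other segment into u), so the proto-segment is *u.
Position 2: Hibel has o, Ramolic has u. Ramolic preserves u here (none of its changes turn any other segment into u), so the proto-segment is *u.
Verify the candidate proto-form against each daughter:
Hibel: *sumadug > somadog > somedog  (by vowel merger, vowel merger)
Ramolic: *sumadug > humadug > humazug  (by debuccalisation, unconditioned shift)
No other proto-form is consistent with every reflex, so the reconstruction is *sumadug.

*sumadug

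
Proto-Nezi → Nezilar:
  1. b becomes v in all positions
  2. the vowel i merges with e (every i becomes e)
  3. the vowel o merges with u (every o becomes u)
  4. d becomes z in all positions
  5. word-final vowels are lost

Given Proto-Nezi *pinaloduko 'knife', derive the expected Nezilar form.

penaluzuk

Nezilar: start from *pinaloduko.
  rule 1: no change — pinaloduko
  rule 2 (vowel merger): pinaloduko → penaloduko
  rule 3 (vowel merger): penaloduko → penaluduku
  rule 4 (unconditioned shift): penaluduku → penaluzuku
  rule 5 (apocope): penaluzuku → penaluzuk
  ⇒ Nezilar penaluzuk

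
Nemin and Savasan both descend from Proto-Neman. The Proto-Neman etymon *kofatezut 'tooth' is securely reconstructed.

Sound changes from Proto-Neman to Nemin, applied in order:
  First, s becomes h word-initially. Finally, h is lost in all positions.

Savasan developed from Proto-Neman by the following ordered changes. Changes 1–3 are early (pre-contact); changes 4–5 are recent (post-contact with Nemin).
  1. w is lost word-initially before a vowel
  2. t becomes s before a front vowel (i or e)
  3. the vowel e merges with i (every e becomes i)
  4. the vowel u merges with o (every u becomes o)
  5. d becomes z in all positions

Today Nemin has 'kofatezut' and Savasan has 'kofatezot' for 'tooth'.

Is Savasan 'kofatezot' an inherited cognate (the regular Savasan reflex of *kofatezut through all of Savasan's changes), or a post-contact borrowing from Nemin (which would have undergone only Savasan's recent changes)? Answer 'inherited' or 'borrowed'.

If inherited, *kofatezut would pass through all of Savasan's changes:
Savasan: start from *kofatezut.
  rule 1: no change — kofatezut
  rule 2 (palatalisation): kofatezut → kofasezut
  rule 3 (vowel merger): kofasezut → kofasizut
  rule 4 (vowel merger): kofasizut → kofasizot
  rule 5: no change — kofasizot
  ⇒ Savasan kofasizot
If borrowed from Nemin 'kofatezut' after the early changes, it would undergo only the recent ones:
  rule 4 (vowel merger): kofatezut → kofatezot
  rule 5 (unconditioned shift): no change (kofatezot)
  ⇒ as a loan: kofatezot
Savasan 'kofatezot' matches the loan outcome 'kofatezot', not the inherited 'kofasizot' — it skipped the early Savasan changes, so it was borrowed from Nemin.

borrowed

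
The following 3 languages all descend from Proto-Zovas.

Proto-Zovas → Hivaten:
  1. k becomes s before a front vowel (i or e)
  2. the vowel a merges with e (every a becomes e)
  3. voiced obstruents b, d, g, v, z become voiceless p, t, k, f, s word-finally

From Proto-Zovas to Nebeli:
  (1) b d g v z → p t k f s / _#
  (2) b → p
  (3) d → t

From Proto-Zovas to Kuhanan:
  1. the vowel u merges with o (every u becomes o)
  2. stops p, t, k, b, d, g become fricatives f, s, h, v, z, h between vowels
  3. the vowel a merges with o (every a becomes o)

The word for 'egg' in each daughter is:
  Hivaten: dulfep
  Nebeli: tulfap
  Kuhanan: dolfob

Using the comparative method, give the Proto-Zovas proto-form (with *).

Position 1: Hivaten has d, Nebeli has t, Kuhanan has d. Hivaten preserves d here (none of its changes turn any other segment into d), so the proto-segment is *d.
Position 6: Hivaten has p, Nebeli has p, Kuhanan has b. Kuhanan preserves b here (none of its changes turn any other segment into b), so the proto-segment is *b.
Continuing position by position gives *dulfab; check it forward:
Hivaten: *dulfab > dulfeb > dulfep  (by vowel merger, final devoicing)
Nebeli: *dulfab > dulfap > tulfap  (by final devoicing, unconditioned shift)
Kuhanan: *dulfab
  dulfab → dolfab   [vowel merger]
  dolfab (rule 2 does not apply)
  dolfab → dolfob   [vowel merger]
  giving Kuhanan dolfob.
Only *dulfab yields all of Hivaten dulfep, Nebeli tulfap, Kuhanan dolfob.

*dulfab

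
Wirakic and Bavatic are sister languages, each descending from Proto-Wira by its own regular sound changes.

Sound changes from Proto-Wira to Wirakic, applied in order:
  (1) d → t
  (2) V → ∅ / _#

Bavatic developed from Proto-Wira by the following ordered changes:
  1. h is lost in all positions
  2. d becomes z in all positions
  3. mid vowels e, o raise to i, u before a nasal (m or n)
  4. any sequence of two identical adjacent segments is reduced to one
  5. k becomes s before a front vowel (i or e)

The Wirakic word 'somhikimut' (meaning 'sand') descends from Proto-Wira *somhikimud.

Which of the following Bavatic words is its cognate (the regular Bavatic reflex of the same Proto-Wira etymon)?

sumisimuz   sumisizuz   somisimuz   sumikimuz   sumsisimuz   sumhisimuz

Bavatic: *somhikimud
  somhikimud → somikimud   [h-loss]
  somikimud → somikimuz   [unconditioned shift]
  somikimuz → sumikimuz   [pre-nasal raising]
  sumikimuz (rule 4 does not apply)
  sumikimuz → sumisimuz   [palatalisation]
  giving Bavatic sumisimuz.
Among the options, 'sumisimuz' alone shows every Bavatic change applied in order.

sumisimuz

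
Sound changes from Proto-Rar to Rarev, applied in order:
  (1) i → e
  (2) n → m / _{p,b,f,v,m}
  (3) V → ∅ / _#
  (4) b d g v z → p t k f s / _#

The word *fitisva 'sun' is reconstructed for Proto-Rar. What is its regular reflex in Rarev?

fetesf

Rarev: start from *fitisva.
  rule 1 (vowel merger): fitisva → fetesva
  rule 2: no change — fetesva
  rule 3 (apocope): fetesva → fetesv
  rule 4 (final devoicing): fetesv → fetesf
  ⇒ Rarev fetesf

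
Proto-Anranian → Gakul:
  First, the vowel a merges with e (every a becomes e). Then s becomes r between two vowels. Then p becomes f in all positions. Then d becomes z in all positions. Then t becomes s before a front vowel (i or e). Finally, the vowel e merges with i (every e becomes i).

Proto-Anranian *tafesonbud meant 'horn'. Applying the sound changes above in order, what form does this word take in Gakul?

sifironbuz

Gakul: *tafesonbud
  tafesonbud → tefesonbud   [vowel merger]
  tefesonbud → teferonbud   [rhotacism]
  teferonbud (rule 3 does not apply)
  teferonbud → teferonbuz   [unconditioned shift]
  teferonbuz → seferonbuz   [palatalisation]
  seferonbuz → sifironbuz   [vowel merger]
  giving Gakul sifironbuz.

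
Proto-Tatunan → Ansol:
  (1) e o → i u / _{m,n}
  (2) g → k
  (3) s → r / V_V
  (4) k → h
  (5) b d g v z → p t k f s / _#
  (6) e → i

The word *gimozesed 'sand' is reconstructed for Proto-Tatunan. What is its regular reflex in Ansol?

Ansol: *gimozesed
  gimozesed (rule 1 does not apply)
  gimozesed → kimozesed   [unconditioned shift]
  kimozesed → kimozered   [rhotacism]
  kimozered → himozered   [unconditioned shift]
  himozered → himozeret   [final devoicing]
  himozeret → himozirit   [vowel merger]
  giving Ansol himozirit.

himozirit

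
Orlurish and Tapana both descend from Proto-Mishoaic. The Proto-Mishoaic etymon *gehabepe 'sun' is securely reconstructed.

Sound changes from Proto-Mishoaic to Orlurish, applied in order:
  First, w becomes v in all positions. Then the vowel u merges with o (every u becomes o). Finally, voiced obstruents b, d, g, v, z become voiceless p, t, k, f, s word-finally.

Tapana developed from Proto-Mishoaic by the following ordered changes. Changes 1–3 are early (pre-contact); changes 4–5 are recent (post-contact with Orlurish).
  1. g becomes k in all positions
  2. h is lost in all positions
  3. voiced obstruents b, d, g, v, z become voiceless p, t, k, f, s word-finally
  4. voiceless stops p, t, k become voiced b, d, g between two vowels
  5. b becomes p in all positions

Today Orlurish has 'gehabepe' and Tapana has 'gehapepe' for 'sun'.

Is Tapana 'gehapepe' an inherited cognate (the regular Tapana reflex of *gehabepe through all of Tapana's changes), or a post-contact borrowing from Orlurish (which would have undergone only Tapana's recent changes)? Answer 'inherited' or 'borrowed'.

If inherited, *gehabepe would pass through all of Tapana's changes:
Tapana: start from *gehabepe.
  rule 1 (unconditioned shift): gehabepe → kehabepe
  rule 2 (h-loss): kehabepe → keabepe
  rule 3: no change — keabepe
  rule 4 (intervocalic voicing): keabepe → keabebe
  rule 5 (unconditioned shift): keabebe → keapepe
  ⇒ Tapana keapepe
If borrowed from Orlurish 'gehabepe' after the early changes, it would undergo only the recent ones:
  rule 4 (intervocalic voicing): gehabepe → gehabebe
  rule 5 (unconditioned shift): gehabebe → gehapepe
  ⇒ as a loan: gehapepe
Tapana 'gehapepe' matches the loan outcome 'gehapepe', not the inherited 'keapepe' — it skipped the early Tapana changes, so it was borrowed from Orlurish.

borrowed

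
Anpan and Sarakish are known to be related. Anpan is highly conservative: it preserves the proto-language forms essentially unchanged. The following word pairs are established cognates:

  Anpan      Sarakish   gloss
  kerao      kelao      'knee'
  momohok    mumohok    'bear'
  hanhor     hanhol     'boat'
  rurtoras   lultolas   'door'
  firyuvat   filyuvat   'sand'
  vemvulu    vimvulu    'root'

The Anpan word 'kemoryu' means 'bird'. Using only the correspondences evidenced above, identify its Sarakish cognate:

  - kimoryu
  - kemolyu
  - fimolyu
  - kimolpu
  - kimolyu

kimolyu

vemvulu ~ vimvulu — Anpan e corresponds to Sarakish i after a consonant, before a nasal.
rurtoras ~ lultolas, firyuvat ~ filyuvat — Anpan r corresponds to Sarakish l after a vowel, before a consonant other than r, m, n, p, b, f, v.
Applying these to Anpan 'kemoryu':
  kemoryu → kimoryu   (e→i after a consonant, before a nasal)
  kimoryu → kimolyu   (r→l after a vowel, before a consonant other than r, m, n, p, b, f, v)
So the Sarakish cognate is 'kimolyu'.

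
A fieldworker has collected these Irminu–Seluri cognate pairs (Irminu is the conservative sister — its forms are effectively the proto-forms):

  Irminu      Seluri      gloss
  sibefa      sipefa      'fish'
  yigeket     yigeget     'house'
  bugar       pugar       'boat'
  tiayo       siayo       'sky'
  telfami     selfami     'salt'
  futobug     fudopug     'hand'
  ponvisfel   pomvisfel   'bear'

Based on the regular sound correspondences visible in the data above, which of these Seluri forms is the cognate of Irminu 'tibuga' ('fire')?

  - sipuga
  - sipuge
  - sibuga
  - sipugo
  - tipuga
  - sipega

sipuga

tiayo ~ siayo — Irminu t corresponds to Seluri s word-initially before a front vowel.
futobug ~ fudopug — Irminu b corresponds to Seluri p between vowels (before a back vowel).
Applying these to Irminu 'tibuga':
  tibuga → sibuga   (t→s word-initially before a front vowel)
  sibuga → sipuga   (b→p between vowels (before a back vowel))
So the Seluri cognate is 'sipuga'.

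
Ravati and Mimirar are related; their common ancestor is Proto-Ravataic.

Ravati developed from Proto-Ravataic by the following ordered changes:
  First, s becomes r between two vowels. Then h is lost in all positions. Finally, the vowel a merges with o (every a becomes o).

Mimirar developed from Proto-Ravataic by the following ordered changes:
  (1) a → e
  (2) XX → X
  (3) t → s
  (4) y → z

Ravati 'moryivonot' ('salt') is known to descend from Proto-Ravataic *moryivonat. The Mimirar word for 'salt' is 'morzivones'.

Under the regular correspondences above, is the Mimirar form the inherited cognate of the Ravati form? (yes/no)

Derive the expected Mimirar reflex of *moryivonat:
Mimirar: *moryivonat
  moryivonat → moryivonet   [vowel merger]
  moryivonet (rule 2 does not apply)
  moryivonet → moryivones   [unconditioned shift]
  moryivones → morzivones   [unconditioned shift]
  giving Mimirar morzivones.
Mimirar 'morzivones' matches the regular reflex exactly, so the pair is cognate.

yes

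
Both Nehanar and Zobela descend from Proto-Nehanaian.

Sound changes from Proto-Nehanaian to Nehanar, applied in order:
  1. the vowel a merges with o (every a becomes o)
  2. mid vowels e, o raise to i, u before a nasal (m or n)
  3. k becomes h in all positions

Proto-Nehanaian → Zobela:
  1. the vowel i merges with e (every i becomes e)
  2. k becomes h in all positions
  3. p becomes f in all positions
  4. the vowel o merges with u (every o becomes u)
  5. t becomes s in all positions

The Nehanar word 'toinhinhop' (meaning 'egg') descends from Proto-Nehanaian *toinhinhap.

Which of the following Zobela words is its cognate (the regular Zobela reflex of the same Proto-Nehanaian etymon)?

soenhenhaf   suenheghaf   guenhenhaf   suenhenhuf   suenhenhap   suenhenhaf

suenhenhaf

Zobela: *toinhinhap > toenhenhap > toenhenhaf > tuenhenhaf > suenhenhaf  (by vowel merger, unconditioned shift, vowel merger, unconditioned shift)
Only 'suenhenhaf' matches the regular Zobela development of *toinhinhap.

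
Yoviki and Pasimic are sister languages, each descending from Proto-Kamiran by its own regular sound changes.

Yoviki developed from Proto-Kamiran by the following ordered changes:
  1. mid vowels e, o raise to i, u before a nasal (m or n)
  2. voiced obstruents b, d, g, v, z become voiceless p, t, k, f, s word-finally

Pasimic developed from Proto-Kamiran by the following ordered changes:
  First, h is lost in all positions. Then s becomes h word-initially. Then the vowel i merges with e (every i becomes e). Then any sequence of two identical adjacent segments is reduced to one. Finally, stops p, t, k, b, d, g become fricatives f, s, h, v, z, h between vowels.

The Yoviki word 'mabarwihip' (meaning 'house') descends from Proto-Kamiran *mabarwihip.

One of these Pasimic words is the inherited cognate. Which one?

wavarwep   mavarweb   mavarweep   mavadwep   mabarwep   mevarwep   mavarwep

Pasimic: *mabarwihip > mabarwiip > mabarweep > mabarwep > mavarwep  (by h-loss, vowel merger, degemination, intervocalic lenition)

mavarwep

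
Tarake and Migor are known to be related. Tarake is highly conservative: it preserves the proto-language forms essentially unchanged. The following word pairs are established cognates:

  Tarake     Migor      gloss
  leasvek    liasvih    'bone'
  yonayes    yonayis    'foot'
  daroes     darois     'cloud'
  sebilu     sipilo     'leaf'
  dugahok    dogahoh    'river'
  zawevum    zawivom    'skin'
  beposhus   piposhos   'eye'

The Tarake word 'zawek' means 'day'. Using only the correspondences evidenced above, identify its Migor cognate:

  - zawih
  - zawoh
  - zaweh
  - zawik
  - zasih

zawih

leasvek ~ liasvih, yonayes ~ yonayis — Tarake e corresponds to Migor i after a consonant, before a consonant other than r, m, n, p, b, f, v.
leasvek ~ liasvih, dugahok ~ dogahoh — Tarake k corresponds to Migor h word-finally.
Applying these to Tarake 'zawek':
  zawek → zawik   (e→i after a consonant, before a consonant other than r, m, n, p, b, f, v)
  zawik → zawih   (k→h word-finally)
So the Migor cognate is 'zawih'.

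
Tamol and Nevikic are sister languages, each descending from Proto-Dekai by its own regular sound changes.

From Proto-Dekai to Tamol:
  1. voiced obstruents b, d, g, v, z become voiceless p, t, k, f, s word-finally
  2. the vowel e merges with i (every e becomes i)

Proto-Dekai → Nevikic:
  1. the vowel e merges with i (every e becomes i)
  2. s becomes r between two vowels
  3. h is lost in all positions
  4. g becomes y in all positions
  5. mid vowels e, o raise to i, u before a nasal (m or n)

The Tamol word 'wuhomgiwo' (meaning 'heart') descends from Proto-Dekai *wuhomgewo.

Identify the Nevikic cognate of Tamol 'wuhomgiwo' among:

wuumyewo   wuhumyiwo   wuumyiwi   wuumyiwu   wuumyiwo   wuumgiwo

Nevikic: *wuhomgewo > wuhomgiwo > wuomgiwo > wuomyiwo > wuumyiwo  (by vowel merger, h-loss, unconditioned shift, pre-nasal raising)

wuumyiwo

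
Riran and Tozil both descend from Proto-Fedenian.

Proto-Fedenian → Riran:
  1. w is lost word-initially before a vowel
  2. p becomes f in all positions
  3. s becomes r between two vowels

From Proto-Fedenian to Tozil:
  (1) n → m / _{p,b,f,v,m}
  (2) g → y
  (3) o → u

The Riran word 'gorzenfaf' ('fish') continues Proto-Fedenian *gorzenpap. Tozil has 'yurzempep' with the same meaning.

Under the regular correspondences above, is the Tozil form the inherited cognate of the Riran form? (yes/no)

no

Derive the expected Tozil reflex of *gorzenpap:
Tozil: *gorzenpap
  gorzenpap → gorzempap   [nasal place assimilation]
  gorzempap → yorzempap   [unconditioned shift]
  yorzempap → yurzempap   [vowel merger]
  giving Tozil yurzempap.
The regular Tozil reflex would be 'yurzempap', but the attested form is 'yurzempep'. The correspondence is irregular, so they are not cognates (the Tozil form has a different source).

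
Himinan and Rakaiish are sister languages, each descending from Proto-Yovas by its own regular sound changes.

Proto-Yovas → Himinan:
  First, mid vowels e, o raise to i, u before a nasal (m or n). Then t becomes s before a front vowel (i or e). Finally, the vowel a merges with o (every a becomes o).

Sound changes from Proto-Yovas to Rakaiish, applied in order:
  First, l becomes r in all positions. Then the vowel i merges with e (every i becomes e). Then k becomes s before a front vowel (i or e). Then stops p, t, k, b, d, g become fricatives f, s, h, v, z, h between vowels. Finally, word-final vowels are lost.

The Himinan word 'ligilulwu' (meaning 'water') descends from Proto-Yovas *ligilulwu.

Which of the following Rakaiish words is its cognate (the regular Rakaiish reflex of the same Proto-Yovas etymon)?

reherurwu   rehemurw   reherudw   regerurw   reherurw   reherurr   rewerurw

Rakaiish: *ligilulwu
  ligilulwu → rigirurwu   [unconditioned shift]
  rigirurwu → regerurwu   [vowel merger]
  regerurwu (rule 3 does not apply)
  regerurwu → reherurwu   [intervocalic lenition]
  reherurwu → reherurw   [apocope]
  giving Rakaiish reherurw.

reherurw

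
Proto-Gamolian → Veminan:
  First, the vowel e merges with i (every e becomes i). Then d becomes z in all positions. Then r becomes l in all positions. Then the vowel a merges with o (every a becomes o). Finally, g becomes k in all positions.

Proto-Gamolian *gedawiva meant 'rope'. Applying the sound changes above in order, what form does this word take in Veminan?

Veminan: *gedawiva
  gedawiva → gidawiva   [vowel merger]
  gidawiva → gizawiva   [unconditioned shift]
  gizawiva (rule 3 does not apply)
  gizawiva → gizowivo   [vowel merger]
  gizowivo → kizowivo   [unconditioned shift]
  giving Veminan kizowivo.

kizowivo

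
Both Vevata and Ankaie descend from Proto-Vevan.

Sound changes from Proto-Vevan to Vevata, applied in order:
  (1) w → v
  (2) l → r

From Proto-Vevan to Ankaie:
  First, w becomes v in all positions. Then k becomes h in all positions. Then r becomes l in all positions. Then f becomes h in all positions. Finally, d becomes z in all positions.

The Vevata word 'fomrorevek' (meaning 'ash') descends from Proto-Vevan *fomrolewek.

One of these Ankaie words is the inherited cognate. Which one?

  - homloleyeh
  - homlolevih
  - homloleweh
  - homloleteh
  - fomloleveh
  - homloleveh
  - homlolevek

Ankaie: *fomrolewek
  fomrolewek → fomrolevek   [unconditioned shift]
  fomrolevek → fomroleveh   [unconditioned shift]
  fomroleveh → fomloleveh   [unconditioned shift]
  fomloleveh → homloleveh   [unconditioned shift]
  homloleveh (rule 5 does not apply)
  giving Ankaie homloleveh.
Among the options, 'homloleveh' alone shows every Ankaie change applied in order.

homloleveh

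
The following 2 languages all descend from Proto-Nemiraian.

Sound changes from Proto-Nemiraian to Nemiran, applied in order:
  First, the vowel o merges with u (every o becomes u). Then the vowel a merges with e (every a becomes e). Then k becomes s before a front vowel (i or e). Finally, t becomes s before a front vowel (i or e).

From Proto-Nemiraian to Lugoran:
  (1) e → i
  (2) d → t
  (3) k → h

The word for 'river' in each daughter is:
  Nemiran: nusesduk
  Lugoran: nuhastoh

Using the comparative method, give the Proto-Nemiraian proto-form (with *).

Position 7: Nemiran has u, Lugoran has o. Lugoran preserves o here (none of its changes turn any other segment into o), so the proto-segment is *o.
Position 8: Nemiran has k, Lugoran has h. Nemiran preserves k here (none of its changes turn any other segment into k), so the proto-segment is *k.
Position 3: Nemiran has s, Lugoran has h. Taking the neighbouring segments as reconstructed: Nemiran s could go back to *t or *k or *s; Lugoran h could go back to *k or *h — the one source consistent with every daughter is *k.
Continuing position by position gives *nukasdok; check it forward:
Nemiran: *nukasdok
  nukasdok → nukasduk   [vowel merger]
  nukasduk → nukesduk   [vowel merger]
  nukesduk → nusesduk   [palatalisation]
  nusesduk (rule 4 does not apply)
  giving Nemiran nusesduk.
Lugoran: *nukasdok > nukastok > nuhastoh  (by unconditioned shift, unconditioned shift)
*nukasdok is the unique common source.

*nukasdok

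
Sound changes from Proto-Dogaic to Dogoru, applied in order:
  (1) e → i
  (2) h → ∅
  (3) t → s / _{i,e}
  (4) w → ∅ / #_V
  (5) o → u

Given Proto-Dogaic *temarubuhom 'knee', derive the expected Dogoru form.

Dogoru: *temarubuhom
  temarubuhom → timarubuhom   [vowel merger]
  timarubuhom → timarubuom   [h-loss]
  timarubuom → simarubuom   [palatalisation]
  simarubuom (rule 4 does not apply)
  simarubuom → simarubuum   [vowel merger]
  giving Dogoru simarubuum.

simarubuum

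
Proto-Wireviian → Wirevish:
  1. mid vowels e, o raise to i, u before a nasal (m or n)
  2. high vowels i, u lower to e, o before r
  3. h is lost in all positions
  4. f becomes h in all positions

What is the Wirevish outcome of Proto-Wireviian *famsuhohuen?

Wirevish: *famsuhohuen
  famsuhohuen → famsuhohuin   [pre-nasal raising]
  famsuhohuin (rule 2 does not apply)
  famsuhohuin → famsuouin   [h-loss]
  famsuouin → hamsuouin   [unconditioned shift]
  giving Wirevish hamsuouin.

hamsuouin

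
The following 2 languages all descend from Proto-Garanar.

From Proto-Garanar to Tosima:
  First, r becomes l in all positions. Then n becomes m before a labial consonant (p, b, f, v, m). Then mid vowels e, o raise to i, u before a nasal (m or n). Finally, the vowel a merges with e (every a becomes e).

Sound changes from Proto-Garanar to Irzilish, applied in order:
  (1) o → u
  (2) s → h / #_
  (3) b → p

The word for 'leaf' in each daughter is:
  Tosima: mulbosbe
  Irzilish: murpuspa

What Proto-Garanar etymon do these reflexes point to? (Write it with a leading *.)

*murbosba

Position 4: Tosima has b, Irzilish has p. Tosima preserves b here (none of its changes turn any other segment into b), so the proto-segment is *b.
Position 7: Tosima has b, Irzilish has p. Tosima preserves b here (none of its changes turn any other segment into b), so the proto-segment is *b.
Position 8: Tosima has e, Irzilish has a. Irzilish preserves a here (none of its changes turn any other segment into a), so the proto-segment is *a.
Verify the candidate proto-form against each daughter:
Tosima: *murbosba
  murbosba → mulbosba   [unconditioned shift]
  mulbosba (rule 2 does not apply)
  mulbosba (rule 3 does not apply)
  mulbosba → mulbosbe   [vowel merger]
  giving Tosima mulbosbe.
Irzilish: start from *murbosba.
  rule 1 (vowel merger): murbosba → murbusba
  rule 2: no change — murbusba
  rule 3 (unconditioned shift): murbusba → murpuspa
  ⇒ Irzilish murpuspa
Only *murbosba yields all of Tosima mulbosbe, Irzilish murpuspa.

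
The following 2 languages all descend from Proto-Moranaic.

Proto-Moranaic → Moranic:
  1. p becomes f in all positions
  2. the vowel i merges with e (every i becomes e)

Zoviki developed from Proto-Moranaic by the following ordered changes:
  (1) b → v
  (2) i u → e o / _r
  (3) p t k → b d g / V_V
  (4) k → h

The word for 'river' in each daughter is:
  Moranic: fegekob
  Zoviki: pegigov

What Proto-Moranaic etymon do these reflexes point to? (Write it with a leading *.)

*pegikob

Position 7: Moranic has b, Zoviki has v. Moranic preserves b here (none of its changes turn any other segment into b), so the proto-segment is *b.
Position 1: Moranic has f, Zoviki has p. Zoviki preserves p here (none of its changes turn any other segment into p), so the proto-segment is *p.
Position 5: Moranic has k, Zoviki has g. Moranic preserves k here (none of its changes turn any other segment into k), so the proto-segment is *k.
Verify the candidate proto-form against each daughter:
Moranic: *pegikob > fegikob > fegekob  (by unconditioned shift, vowel merger)
Zoviki: start from *pegikob.
  rule 1 (unconditioned shift): pegikob → pegikov
  rule 2: no change — pegikov
  rule 3 (intervocalic voicing): pegikov → pegigov
  rule 4: no change — pegigov
  ⇒ Zoviki pegigov
No other proto-form is consistent with every reflex, so the reconstruction is *pegikob.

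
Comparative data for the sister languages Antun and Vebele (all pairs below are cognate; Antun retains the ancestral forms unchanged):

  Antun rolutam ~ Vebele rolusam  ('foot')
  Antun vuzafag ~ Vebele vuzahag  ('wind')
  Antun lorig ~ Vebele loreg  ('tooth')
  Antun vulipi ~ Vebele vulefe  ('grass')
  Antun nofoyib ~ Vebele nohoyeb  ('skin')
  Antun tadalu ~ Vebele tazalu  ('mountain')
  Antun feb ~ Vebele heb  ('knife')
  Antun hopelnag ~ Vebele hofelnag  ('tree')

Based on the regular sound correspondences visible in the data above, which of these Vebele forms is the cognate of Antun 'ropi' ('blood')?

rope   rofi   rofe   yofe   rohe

vulipi ~ vulefe — Antun p corresponds to Vebele f between vowels (before a front vowel).
vulipi ~ vulefe — Antun i corresponds to Vebele e word-finally.
Applying these to Antun 'ropi':
  ropi → rofi   (p→f between vowels (before a front vowel))
  rofi → rofe   (i→e word-finally)
So the Vebele cognate is 'rofe'.

rofe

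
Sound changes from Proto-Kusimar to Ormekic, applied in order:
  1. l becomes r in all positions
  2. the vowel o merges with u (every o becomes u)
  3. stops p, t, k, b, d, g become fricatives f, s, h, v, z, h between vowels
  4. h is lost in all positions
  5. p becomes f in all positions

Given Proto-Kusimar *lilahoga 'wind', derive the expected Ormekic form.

riraua

Ormekic: *lilahoga
  lilahoga → rirahoga   [unconditioned shift]
  rirahoga → rirahuga   [vowel merger]
  rirahuga → rirahuha   [intervocalic lenition]
  rirahuha → riraua   [h-loss]
  riraua (rule 5 does not apply)
  giving Ormekic riraua.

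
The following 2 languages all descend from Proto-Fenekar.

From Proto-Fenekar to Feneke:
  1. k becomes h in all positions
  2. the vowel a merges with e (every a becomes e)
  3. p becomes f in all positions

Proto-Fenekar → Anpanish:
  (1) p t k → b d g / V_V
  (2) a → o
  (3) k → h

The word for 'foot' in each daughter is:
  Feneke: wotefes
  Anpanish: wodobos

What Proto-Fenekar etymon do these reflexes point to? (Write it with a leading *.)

*wotapas

Position 6: Feneke has e, Anpanish has o. Taking the neighbouring segments as reconstructed: Feneke e could go back to *a or *e; Anpanish o could go back to *a or *o — the one source consistent with every daughter is *a.
Position 5: Feneke has f, Anpanish has b. Taking the neighbouring segments as reconstructed: Feneke f could go back to *p or *f; Anpanish b could go back to *p or *b — the one source consistent with every daughter is *p.
Position 4: Feneke has e, Anpanish has o. Taking the neighbouring segments as reconstructed: Feneke e could go back to *a or *e; Anpanish o could go back to *a or *o — the one source consistent with every daughter is *a.
This points to *wotapas. Verify forward in each daughter:
Feneke: *wotapas
  wotapas (rule 1 does not apply)
  wotapas → wotepes   [vowel merger]
  wotepes → wotefes   [unconditioned shift]
  giving Feneke wotefes.
Anpanish: start from *wotapas.
  rule 1 (intervocalic voicing): wotapas → wodabas
  rule 2 (vowel merger): wodabas → wodobos
  rule 3: no change — wodobos
  ⇒ Anpanish wodobos
No other proto-form is consistent with every reflex, so the reconstruction is *wotapas.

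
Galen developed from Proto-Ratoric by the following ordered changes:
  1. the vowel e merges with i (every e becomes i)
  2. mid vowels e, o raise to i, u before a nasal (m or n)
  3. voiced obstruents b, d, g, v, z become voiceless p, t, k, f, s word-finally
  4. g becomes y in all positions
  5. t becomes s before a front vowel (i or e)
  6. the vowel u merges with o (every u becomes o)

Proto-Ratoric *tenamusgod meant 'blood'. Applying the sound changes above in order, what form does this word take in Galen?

Galen: *tenamusgod
  tenamusgod → tinamusgod   [vowel merger]
  tinamusgod (rule 2 does not apply)
  tinamusgod → tinamusgot   [final devoicing]
  tinamusgot → tinamusyot   [unconditioned shift]
  tinamusyot → sinamusyot   [palatalisation]
  sinamusyot → sinamosyot   [vowel merger]
  giving Galen sinamosyot.

sinamosyot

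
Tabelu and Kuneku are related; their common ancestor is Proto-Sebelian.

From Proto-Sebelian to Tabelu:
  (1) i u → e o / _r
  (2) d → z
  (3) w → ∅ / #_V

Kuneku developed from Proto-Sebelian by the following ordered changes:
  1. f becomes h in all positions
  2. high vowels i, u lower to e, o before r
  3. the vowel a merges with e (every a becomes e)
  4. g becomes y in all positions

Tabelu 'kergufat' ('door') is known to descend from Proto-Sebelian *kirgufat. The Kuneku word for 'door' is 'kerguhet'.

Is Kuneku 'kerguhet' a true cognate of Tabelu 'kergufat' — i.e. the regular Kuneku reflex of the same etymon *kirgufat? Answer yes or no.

Derive the expected Kuneku reflex of *kirgufat:
Kuneku: start from *kirgufat.
  rule 1 (unconditioned shift): kirgufat → kirguhat
  rule 2 (pre-rhotic lowering): kirguhat → kerguhat
  rule 3 (vowel merger): kerguhat → kerguhet
  rule 4 (unconditioned shift): kerguhet → keryuhet
  ⇒ Kuneku keryuhet
The regular Kuneku reflex would be 'keryuhet', but the attested form is 'kerguhet'. The correspondence is irregular, so they are not cognates (the Kuneku form has a different source).

no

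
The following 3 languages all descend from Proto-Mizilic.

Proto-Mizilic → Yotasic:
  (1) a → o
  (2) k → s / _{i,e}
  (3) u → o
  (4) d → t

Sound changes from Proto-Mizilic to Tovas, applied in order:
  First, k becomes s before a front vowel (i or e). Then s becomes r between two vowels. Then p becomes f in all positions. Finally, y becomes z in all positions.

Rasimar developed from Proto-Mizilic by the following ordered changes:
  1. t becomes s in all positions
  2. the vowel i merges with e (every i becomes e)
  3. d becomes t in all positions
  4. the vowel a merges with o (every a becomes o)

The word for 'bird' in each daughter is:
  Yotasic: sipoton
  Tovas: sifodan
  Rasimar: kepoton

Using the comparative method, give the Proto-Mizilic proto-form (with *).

*kipodan

Position 5: Yotasic has t, Tovas has d, Rasimar has t. Tovas preserves d here (none of its changes turn any other segment into d), so the proto-segment is *d.
Position 6: Yotasic has o, Tovas has a, Rasimar has o. Tovas preserves a here (none of its changes turn any other segment into a), so the proto-segment is *a.
Position 2: Yotasic has i, Tovas has i, Rasimar has e. Yotasic preserves i here (none of its changes turn any other segment into i), so the proto-segment is *i.
This points to *kipodan. Verify forward in each daughter:
Yotasic: *kipodan > kipodon > sipodon > sipoton  (by vowel merger, palatalisation, unconditioned shift)
Tovas: *kipodan
  kipodan → sipodan   [palatalisation]
  sipodan (rule 2 does not apply)
  sipodan → sifodan   [unconditioned shift]
  sifodan (rule 4 does not apply)
  giving Tovas sifodan.
Rasimar: *kipodan
  kipodan (rule 1 does not apply)
  kipodan → kepodan   [vowel merger]
  kepodan → kepotan   [unconditioned shift]
  kepotan → kepoton   [vowel merger]
  giving Rasimar kepoton.
*kipodan is the unique common source.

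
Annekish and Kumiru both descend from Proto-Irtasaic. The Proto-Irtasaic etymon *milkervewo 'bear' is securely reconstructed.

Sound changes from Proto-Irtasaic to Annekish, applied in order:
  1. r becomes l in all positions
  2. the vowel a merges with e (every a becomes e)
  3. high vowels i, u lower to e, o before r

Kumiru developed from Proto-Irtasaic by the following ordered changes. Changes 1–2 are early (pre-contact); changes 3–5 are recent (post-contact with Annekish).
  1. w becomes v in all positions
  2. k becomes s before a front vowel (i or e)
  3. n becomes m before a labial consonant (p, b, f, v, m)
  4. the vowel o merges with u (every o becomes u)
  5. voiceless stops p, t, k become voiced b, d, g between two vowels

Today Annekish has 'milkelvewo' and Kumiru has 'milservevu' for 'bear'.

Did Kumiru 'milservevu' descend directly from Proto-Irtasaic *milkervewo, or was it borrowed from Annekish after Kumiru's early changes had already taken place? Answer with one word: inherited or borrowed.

If inherited, *milkervewo would pass through all of Kumiru's changes:
Kumiru: *milkervewo > milkervevo > milservevo > milservevu  (by unconditioned shift, palatalisation, vowel merger)
If borrowed from Annekish 'milkelvewo' after the early changes, it would undergo only the recent ones:
  rule 3 (nasal place assimilation): no change (milkelvewo)
  rule 4 (vowel merger): milkelvewo → milkelvewu
  rule 5 (intervocalic voicing): no change (milkelvewu)
  ⇒ as a loan: milkelvewu
Kumiru 'milservevu' matches the inherited outcome exactly, so it is an inherited cognate, not a loan.

inherited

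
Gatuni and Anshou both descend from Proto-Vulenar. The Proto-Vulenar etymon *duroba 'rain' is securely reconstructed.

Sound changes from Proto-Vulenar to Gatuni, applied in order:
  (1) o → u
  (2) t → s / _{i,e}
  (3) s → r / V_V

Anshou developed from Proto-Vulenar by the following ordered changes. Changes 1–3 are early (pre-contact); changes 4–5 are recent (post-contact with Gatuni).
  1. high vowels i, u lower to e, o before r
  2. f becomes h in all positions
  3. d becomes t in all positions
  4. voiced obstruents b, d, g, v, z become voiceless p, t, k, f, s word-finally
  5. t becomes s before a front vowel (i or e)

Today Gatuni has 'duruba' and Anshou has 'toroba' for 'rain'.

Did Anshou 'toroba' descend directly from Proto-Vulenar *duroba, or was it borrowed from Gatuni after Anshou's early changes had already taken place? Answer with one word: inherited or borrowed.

inherited

If inherited, *duroba would pass through all of Anshou's changes:
Anshou: *duroba > doroba > toroba  (by pre-rhotic lowering, unconditioned shift)
If borrowed from Gatuni 'duruba' after the early changes, it would undergo only the recent ones:
  rule 4 (final devoicing): no change (duruba)
  rule 5 (palatalisation): no change (duruba)
  ⇒ as a loan: duruba
Anshou 'toroba' matches the inherited outcome exactly, so it is an inherited cognate, not a loan.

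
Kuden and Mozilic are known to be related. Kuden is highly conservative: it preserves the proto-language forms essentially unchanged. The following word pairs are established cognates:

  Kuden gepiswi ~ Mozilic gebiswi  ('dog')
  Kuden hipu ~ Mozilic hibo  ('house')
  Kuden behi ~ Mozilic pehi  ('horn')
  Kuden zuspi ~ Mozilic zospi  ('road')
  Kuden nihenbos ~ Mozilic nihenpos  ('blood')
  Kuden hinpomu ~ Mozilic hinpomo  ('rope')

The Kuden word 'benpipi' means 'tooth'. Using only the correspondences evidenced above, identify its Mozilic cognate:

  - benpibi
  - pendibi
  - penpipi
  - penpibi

behi ~ pehi — Kuden b corresponds to Mozilic p word-initially before a front vowel.
gepiswi ~ gebiswi — Kuden p corresponds to Mozilic b between vowels (before a front vowel).
Applying these to Kuden 'benpipi':
  benpipi → penpipi   (b→p word-initially before a front vowel)
  penpipi → penpibi   (p→b between vowels (before a front vowel))
So the Mozilic cognate is 'penpibi'.

penpibi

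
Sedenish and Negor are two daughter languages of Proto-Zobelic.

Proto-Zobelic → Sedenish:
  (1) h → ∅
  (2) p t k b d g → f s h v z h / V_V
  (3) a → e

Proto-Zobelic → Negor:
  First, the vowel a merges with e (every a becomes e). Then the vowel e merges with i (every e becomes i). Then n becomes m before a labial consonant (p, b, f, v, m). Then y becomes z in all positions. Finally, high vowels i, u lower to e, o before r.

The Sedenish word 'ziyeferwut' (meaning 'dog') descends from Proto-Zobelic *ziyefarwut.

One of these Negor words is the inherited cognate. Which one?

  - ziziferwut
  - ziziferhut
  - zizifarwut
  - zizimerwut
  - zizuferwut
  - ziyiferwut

Negor: start from *ziyefarwut.
  rule 1 (vowel merger): ziyefarwut → ziyeferwut
  rule 2 (vowel merger): ziyeferwut → ziyifirwut
  rule 3: no change — ziyifirwut
  rule 4 (unconditioned shift): ziyifirwut → zizifirwut
  rule 5 (pre-rhotic lowering): zizifirwut → ziziferwut
  ⇒ Negor ziziferwut

ziziferwut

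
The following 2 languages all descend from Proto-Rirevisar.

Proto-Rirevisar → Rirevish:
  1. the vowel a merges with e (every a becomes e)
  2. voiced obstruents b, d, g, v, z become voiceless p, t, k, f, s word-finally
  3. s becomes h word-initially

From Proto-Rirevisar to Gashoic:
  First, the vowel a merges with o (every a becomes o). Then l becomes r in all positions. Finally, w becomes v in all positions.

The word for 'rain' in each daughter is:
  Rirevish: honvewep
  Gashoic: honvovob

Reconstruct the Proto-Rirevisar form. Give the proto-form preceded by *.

*honvawab

Position 8: Rirevish has p, Gashoic has b. Gashoic preserves b here (none of its changes turn any other segment into b), so the proto-segment is *b.
Position 7: Rirevish has e, Gashoic has o. Taking the neighbouring segments as reconstructed: Rirevish e could go back to *a or *e; Gashoic o could go back to *a or *o — the one source consistent with every daughter is *a.
This points to *honvawab. Verify forward in each daughter:
Rirevish: start from *honvawab.
  rule 1 (vowel merger): honvawab → honveweb
  rule 2 (final devoicing): honveweb → honvewep
  rule 3: no change — honvewep
  ⇒ Rirevish honvewep
Gashoic: start from *honvawab.
  rule 1 (vowel merger): honvawab → honvowob
  rule 2: no change — honvowob
  rule 3 (unconditioned shift): honvowob → honvovob
  ⇒ Gashoic honvovob
Only *honvawab yields all of Rirevish honvewep, Gashoic honvovob.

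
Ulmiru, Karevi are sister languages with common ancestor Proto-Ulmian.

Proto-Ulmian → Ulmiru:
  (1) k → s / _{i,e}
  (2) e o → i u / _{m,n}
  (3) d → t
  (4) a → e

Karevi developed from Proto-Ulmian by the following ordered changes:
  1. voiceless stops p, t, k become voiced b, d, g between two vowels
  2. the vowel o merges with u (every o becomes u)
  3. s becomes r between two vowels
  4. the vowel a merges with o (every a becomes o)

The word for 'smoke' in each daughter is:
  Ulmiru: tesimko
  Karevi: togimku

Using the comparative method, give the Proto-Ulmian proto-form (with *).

Position 2: Ulmiru has e, Karevi has o. In Karevi, o can only continue *a, so the proto-segment is *a.
Position 3: Ulmiru has s, Karevi has g. Taking the neighbouring segments as reconstructed: Ulmiru s could go back to *k or *s; Karevi g could go back to *k or *g — the one source consistent with every daughter is *k.
Position 7: Ulmiru has o, Karevi has u. Ulmiru preserves o here (none of its changes turn any other segment into o), so the proto-segment is *o.
This points to *takimko. Verify forward in each daughter:
Ulmiru: *takimko
  takimko → tasimko   [palatalisation]
  tasimko (rule 2 does not apply)
  tasimko (rule 3 does not apply)
  tasimko → tesimko   [vowel merger]
  giving Ulmiru tesimko.
Karevi: *takimko > tagimko > tagimku > togimku  (by intervocalic voicing, vowel merger, vowel merger)
Only *takimko yields all of Ulmiru tesimko, Karevi togimku.

*takimko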